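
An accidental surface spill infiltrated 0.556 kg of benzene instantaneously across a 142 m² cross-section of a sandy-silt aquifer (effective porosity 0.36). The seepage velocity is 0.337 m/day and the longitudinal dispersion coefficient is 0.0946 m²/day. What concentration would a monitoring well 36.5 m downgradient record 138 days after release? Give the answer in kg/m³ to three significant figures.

For an instantaneous plane source, C(x,t) = M/(n_e·A·√(4πDt)) · exp(−(x−vt)²/(4Dt)), with n_e·A the pore (flow) area.
Plume center vt = 0.337 × 138 = 46.506 m, so the well at 36.5 m is 10.006 m upgradient of the peak.
√(4πDt) = 12.81 m, giving peak height M/(n_e·A·√(4πDt)) = 0.556/(0.36 × 142 × 12.81) = 0.0008491 kg/m³.
(x−vt)²/(4Dt) = (-10.006)²/(4 × 0.0946 × 138) = 1.917; exp(−1.917) = 0.1470.
C = 0.0008491 × 0.1470 = 0.000125 kg/m³.

0.000125 kg/m³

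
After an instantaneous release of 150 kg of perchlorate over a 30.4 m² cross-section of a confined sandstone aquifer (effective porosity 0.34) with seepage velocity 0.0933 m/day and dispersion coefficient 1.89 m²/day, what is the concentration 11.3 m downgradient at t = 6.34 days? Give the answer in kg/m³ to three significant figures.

For an instantaneous plane source, C(x,t) = M/(n_e·A·√(4πDt)) · exp(−(x−vt)²/(4Dt)), with n_e·A the pore (flow) area.
Plume center vt = 0.0933 × 6.34 = 0.591522 m, so the well at 11.3 m is 10.708478 m downgradient of the peak.
√(4πDt) = 12.27 m, giving peak height M/(n_e·A·√(4πDt)) = 150/(0.34 × 30.4 × 12.27) = 1.183 kg/m³.
(x−vt)²/(4Dt) = (10.708478)²/(4 × 1.89 × 6.34) = 2.392; exp(−2.392) = 0.09145.
C = 1.183 × 0.09145 = 0.108 kg/m³.

0.108 kg/m³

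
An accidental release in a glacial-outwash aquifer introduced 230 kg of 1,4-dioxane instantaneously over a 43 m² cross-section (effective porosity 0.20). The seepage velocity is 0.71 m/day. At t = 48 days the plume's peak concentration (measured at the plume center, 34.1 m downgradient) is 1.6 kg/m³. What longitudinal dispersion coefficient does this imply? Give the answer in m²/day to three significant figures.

0.463 m²/day

At the plume center C_max = M/(n_e·A·√(4πDt)), so D = M²/(4πt·(n_e·A·C_max)²).
n_e·A·C_max = 0.20 × 43 × 1.6 = 13.76 kg/m.
D = 230²/(4π × 48 × 13.76²) = 0.463 m²/day.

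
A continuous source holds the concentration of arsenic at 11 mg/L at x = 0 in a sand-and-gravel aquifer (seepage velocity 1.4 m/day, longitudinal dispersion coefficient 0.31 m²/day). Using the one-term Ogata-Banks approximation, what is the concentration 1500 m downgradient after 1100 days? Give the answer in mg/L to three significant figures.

For a continuous step input, C/C₀ ≈ ½·erfc((x−vt)/(2√(Dt))).
vt = 1.4 × 1100 = 1540 m and 2√(Dt) = 2√(0.31 × 1100) = 36.93 m.
Argument (x−vt)/(2√(Dt)) = (1500 − 1540)/36.93 = -1.083; ½·erfc(-1.083) = 0.9372.
C = 11 × 0.9372 = 10.3 mg/L.

10.3 mg/L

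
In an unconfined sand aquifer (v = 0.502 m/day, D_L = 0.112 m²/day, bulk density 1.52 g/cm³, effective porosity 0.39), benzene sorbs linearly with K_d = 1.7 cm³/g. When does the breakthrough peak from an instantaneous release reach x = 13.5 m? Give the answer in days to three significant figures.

Retardation factor R = 1 + ρ_b·K_d/n = 1 + 1.52 × 1.7/0.39 = 7.626.
Sorption retards both mechanisms: v_R = v/R = 0.06583 m/day, D_R = D/R = 0.01469 m²/day.
Peak time from v_R²t² + 2D_R t − x² = 0: t = (√(D_R² + v_R²x²) − D_R)/v_R².
√(D_R² + v_R²x²) = √(0.01469² + 0.06583² × 13.5²) = 0.8888; v_R² = 0.004334.
t = (0.8888 − 0.01469)/0.004334 = 202 days.

202 days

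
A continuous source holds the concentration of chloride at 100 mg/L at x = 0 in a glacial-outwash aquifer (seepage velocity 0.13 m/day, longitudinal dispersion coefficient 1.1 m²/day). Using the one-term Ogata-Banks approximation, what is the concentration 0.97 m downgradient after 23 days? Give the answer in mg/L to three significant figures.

For a continuous step input, C/C₀ ≈ ½·erfc((x−vt)/(2√(Dt))).
vt = 0.13 × 23 = 2.99 m and 2√(Dt) = 2√(1.1 × 23) = 10.06 m.
Argument (x−vt)/(2√(Dt)) = (0.97 − 2.99)/10.06 = -0.2008; ½·erfc(-0.2008) = 0.6118.
C = 100 × 0.6118 = 61.2 mg/L.

61.2 mg/L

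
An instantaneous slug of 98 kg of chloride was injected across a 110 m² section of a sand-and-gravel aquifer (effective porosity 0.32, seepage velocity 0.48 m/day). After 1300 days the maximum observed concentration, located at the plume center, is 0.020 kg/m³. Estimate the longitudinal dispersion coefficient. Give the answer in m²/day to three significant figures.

1.19 m²/day

At the plume center C_max = M/(n_e·A·√(4πDt)), so D = M²/(4πt·(n_e·A·C_max)²).
n_e·A·C_max = 0.32 × 110 × 0.020 = 0.7040 kg/m.
D = 98²/(4π × 1300 × 0.7040²) = 1.19 m²/day.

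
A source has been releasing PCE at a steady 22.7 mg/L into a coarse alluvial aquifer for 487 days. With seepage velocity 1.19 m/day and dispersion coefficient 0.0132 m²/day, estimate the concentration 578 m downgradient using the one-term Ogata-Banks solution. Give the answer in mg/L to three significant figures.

For a continuous step input, C/C₀ ≈ ½·erfc((x−vt)/(2√(Dt))).
vt = 1.19 × 487 = 579.53 m and 2√(Dt) = 2√(0.0132 × 487) = 5.071 m.
Argument (x−vt)/(2√(Dt)) = (578 − 579.53)/5.071 = -0.3017; ½·erfc(-0.3017) = 0.6652.
C = 22.7 × 0.6652 = 15.1 mg/L.

15.1 mg/L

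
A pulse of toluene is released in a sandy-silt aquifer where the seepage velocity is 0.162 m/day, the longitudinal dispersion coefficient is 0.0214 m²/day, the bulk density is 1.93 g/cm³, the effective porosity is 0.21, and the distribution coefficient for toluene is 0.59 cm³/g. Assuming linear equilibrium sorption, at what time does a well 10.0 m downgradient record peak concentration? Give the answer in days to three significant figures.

Retardation factor R = 1 + ρ_b·K_d/n = 1 + 1.93 × 0.59/0.21 = 6.422.
Sorption retards both mechanisms: v_R = v/R = 0.02523 m/day, D_R = D/R = 0.003332 m²/day.
Peak time from v_R²t² + 2D_R t − x² = 0: t = (√(D_R² + v_R²x²) − D_R)/v_R².
√(D_R² + v_R²x²) = √(0.003332² + 0.02523² × 10.0²) = 0.2523; v_R² = 0.0006366.
t = (0.2523 − 0.003332)/0.0006366 = 391 days.

391 days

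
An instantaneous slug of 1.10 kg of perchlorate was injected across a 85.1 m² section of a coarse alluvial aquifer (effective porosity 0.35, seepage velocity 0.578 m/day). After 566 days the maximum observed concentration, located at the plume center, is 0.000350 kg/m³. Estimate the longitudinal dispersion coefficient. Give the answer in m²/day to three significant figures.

1.57 m²/day

At the plume center C_max = M/(n_e·A·√(4πDt)), so D = M²/(4πt·(n_e·A·C_max)²).
n_e·A·C_max = 0.35 × 85.1 × 0.000350 = 0.01042 kg/m.
D = 1.10²/(4π × 566 × 0.01042²) = 1.57 m²/day.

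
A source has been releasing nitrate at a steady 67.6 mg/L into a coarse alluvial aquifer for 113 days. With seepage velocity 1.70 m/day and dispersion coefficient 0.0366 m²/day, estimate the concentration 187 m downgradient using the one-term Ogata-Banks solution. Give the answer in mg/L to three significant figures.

For a continuous step input, C/C₀ ≈ ½·erfc((x−vt)/(2√(Dt))).
vt = 1.70 × 113 = 192.1 m and 2√(Dt) = 2√(0.0366 × 113) = 4.067 m.
Argument (x−vt)/(2√(Dt)) = (187 − 192.1)/4.067 = -1.254; ½·erfc(-1.254) = 0.9619.
C = 67.6 × 0.9619 = 65.0 mg/L.

65.0 mg/L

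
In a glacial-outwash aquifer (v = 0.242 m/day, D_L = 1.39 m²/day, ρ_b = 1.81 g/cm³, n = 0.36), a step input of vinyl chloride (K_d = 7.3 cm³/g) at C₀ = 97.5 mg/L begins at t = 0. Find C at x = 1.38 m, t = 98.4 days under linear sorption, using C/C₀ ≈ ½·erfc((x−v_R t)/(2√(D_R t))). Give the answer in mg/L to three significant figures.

Retardation factor R = 1 + ρ_b·K_d/n = 1 + 1.81 × 7.3/0.36 = 37.70.
Sorption retards both mechanisms: v_R = v/R = 0.006419 m/day, D_R = D/R = 0.03687 m²/day.
v_R·t = 0.006419 × 98.4 = 0.6316296 m; 2√(D_R t) = 3.809 m; argument = (1.38 − 0.6316296)/3.809 = 0.1965.
C = C₀ × ½·erfc(0.1965) = 97.5 × 0.3905 = 38.1 mg/L.

38.1 mg/L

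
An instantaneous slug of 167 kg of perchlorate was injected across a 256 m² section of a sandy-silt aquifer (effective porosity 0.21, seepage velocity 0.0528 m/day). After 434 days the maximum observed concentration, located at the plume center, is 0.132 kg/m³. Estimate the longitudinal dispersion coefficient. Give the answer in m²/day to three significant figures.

At the plume center C_max = M/(n_e·A·√(4πDt)), so D = M²/(4πt·(n_e·A·C_max)²).
n_e·A·C_max = 0.21 × 256 × 0.132 = 7.096 kg/m.
D = 167²/(4π × 434 × 7.096²) = 0.102 m²/day.

0.102 m²/day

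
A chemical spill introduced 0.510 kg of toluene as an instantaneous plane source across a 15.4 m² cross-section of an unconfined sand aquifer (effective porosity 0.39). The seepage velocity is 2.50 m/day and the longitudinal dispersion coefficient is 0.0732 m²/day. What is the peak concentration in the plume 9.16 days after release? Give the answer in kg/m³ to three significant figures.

The peak of an instantaneous 1D plume sits at x = vt; there the Gaussian factor is 1 and C_max = M/(n_e·A·√(4πDt)), where n_e·A is the pore area the mass is dissolved in.
√(4πDt) = √(4π × 0.0732 × 9.16) = 2.903 m, so C_max = 0.510/(0.39 × 15.4 × 2.903) = 0.0293 kg/m³.

0.0293 kg/m³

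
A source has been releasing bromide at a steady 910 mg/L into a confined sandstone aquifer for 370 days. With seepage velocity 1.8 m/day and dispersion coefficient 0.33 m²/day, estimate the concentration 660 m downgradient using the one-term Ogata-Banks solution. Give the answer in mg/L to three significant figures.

For a continuous step input, C/C₀ ≈ ½·erfc((x−vt)/(2√(Dt))).
vt = 1.8 × 370 = 666 m and 2√(Dt) = 2√(0.33 × 370) = 22.10 m.
Argument (x−vt)/(2√(Dt)) = (660 − 666)/22.10 = -0.2715; ½·erfc(-0.2715) = 0.6495.
C = 910 × 0.6495 = 591 mg/L.

591 mg/L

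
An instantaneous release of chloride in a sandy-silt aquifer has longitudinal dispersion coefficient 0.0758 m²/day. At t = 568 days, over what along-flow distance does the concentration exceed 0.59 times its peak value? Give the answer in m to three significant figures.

19.1 m

The plume is Gaussian with σ = √(2Dt) = √(2 × 0.0758 × 568) = 9.279 m.
C/C_peak = exp(−Δx²/(2σ²)) = 0.59 ⇒ Δx = σ·√(−2 ln 0.59) = 9.279 × 1.027 = 9.530 m.
Width = 2Δx = 19.1 m.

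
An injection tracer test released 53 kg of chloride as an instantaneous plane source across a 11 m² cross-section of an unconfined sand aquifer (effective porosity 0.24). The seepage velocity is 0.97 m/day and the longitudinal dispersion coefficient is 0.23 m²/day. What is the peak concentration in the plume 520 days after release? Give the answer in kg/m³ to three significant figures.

The peak of an instantaneous 1D plume sits at x = vt; there the Gaussian factor is 1 and C_max = M/(n_e·A·√(4πDt)), where n_e·A is the pore area the mass is dissolved in.
√(4πDt) = √(4π × 0.23 × 520) = 38.77 m, so C_max = 53/(0.24 × 11 × 38.77) = 0.518 kg/m³.

0.518 kg/m³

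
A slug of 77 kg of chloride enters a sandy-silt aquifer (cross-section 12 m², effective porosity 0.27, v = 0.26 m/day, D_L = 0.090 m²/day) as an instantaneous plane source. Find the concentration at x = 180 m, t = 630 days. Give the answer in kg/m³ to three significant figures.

0.280 kg/m³

For an instantaneous plane source, C(x,t) = M/(n_e·A·√(4πDt)) · exp(−(x−vt)²/(4Dt)), with n_e·A the pore (flow) area.
Plume center vt = 0.26 × 630 = 163.8 m, so the well at 180 m is 16.2 m downgradient of the peak.
√(4πDt) = 26.69 m, giving peak height M/(n_e·A·√(4πDt)) = 77/(0.27 × 12 × 26.69) = 0.8904 kg/m³.
(x−vt)²/(4Dt) = (16.2)²/(4 × 0.090 × 630) = 1.157; exp(−1.157) = 0.3144.
C = 0.8904 × 0.3144 = 0.280 kg/m³.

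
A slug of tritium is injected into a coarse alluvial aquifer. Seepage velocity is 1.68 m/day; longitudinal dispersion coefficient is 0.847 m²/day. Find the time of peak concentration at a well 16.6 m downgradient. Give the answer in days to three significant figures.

For the 1D instantaneous-source solution, setting ∂C/∂t = 0 at fixed x gives v²t² + 2Dt − x² = 0, so t = (√(D² + v²x²) − D)/v².
√(D² + v²x²) = √(0.847² + 1.68² × 16.6²) = 27.90; v² = 2.8224.
t = (27.90 − 0.847)/2.8224 = 9.59 days (vs. the pure-advection estimate x/v = 9.88 d).

9.59 days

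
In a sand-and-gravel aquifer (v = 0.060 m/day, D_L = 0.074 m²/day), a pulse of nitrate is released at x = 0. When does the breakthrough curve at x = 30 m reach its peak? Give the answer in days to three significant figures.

480 days

For the 1D instantaneous-source solution, setting ∂C/∂t = 0 at fixed x gives v²t² + 2Dt − x² = 0, so t = (√(D² + v²x²) − D)/v².
√(D² + v²x²) = √(0.074² + 0.060² × 30²) = 1.802; v² = 0.0036.
t = (1.802 − 0.074)/0.0036 = 480 days (vs. the pure-advection estimate x/v = 500 d).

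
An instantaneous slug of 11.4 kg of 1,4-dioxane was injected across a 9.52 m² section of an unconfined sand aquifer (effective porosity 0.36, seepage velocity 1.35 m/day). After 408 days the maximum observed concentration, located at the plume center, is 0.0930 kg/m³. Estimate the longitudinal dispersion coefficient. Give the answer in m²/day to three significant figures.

At the plume center C_max = M/(n_e·A·√(4πDt)), so D = M²/(4πt·(n_e·A·C_max)²).
n_e·A·C_max = 0.36 × 9.52 × 0.0930 = 0.3187 kg/m.
D = 11.4²/(4π × 408 × 0.3187²) = 0.250 m²/day.

0.250 m²/day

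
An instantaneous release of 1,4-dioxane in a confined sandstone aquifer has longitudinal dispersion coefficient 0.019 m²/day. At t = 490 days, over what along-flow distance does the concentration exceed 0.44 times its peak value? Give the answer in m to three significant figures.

The plume is Gaussian with σ = √(2Dt) = √(2 × 0.019 × 490) = 4.315 m.
C/C_peak = exp(−Δx²/(2σ²)) = 0.44 ⇒ Δx = σ·√(−2 ln 0.44) = 4.315 × 1.281 = 5.528 m.
Width = 2Δx = 11.1 m.

11.1 m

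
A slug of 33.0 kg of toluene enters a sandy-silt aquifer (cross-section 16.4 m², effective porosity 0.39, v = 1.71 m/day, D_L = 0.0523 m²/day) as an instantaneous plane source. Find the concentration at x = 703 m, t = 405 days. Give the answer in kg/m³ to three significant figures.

0.0871 kg/m³

For an instantaneous plane source, C(x,t) = M/(n_e·A·√(4πDt)) · exp(−(x−vt)²/(4Dt)), with n_e·A the pore (flow) area.
Plume center vt = 1.71 × 405 = 692.55 m, so the well at 703 m is 10.45 m downgradient of the peak.
√(4πDt) = 16.31 m, giving peak height M/(n_e·A·√(4πDt)) = 33.0/(0.39 × 16.4 × 16.31) = 0.3163 kg/m³.
(x−vt)²/(4Dt) = (10.45)²/(4 × 0.0523 × 405) = 1.289; exp(−1.289) = 0.2755.
C = 0.3163 × 0.2755 = 0.0871 kg/m³.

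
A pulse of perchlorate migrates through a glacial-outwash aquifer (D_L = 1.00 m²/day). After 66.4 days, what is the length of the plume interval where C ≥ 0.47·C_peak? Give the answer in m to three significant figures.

The plume is Gaussian with σ = √(2Dt) = √(2 × 1.00 × 66.4) = 11.52 m.
C/C_peak = exp(−Δx²/(2σ²)) = 0.47 ⇒ Δx = σ·√(−2 ln 0.47) = 11.52 × 1.229 = 14.16 m.
Width = 2Δx = 28.3 m.

28.3 m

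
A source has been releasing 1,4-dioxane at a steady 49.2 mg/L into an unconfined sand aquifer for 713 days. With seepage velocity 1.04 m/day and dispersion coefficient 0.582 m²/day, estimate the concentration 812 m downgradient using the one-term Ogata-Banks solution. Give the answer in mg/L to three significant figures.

For a continuous step input, C/C₀ ≈ ½·erfc((x−vt)/(2√(Dt))).
vt = 1.04 × 713 = 741.52 m and 2√(Dt) = 2√(0.582 × 713) = 40.74 m.
Argument (x−vt)/(2√(Dt)) = (812 − 741.52)/40.74 = 1.730; ½·erfc(1.730) = 0.007211.
C = 49.2 × 0.007211 = 0.355 mg/L.

0.355 mg/L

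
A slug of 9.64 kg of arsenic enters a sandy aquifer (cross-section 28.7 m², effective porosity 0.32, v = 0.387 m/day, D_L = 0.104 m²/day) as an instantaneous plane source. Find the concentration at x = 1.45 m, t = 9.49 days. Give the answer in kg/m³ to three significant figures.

For an instantaneous plane source, C(x,t) = M/(n_e·A·√(4πDt)) · exp(−(x−vt)²/(4Dt)), with n_e·A the pore (flow) area.
Plume center vt = 0.387 × 9.49 = 3.67263 m, so the well at 1.45 m is 2.22263 m upgradient of the peak.
√(4πDt) = 3.522 m, giving peak height M/(n_e·A·√(4πDt)) = 9.64/(0.32 × 28.7 × 3.522) = 0.2980 kg/m³.
(x−vt)²/(4Dt) = (-2.22263)²/(4 × 0.104 × 9.49) = 1.251; exp(−1.251) = 0.2862.
C = 0.2980 × 0.2862 = 0.0853 kg/m³.

0.0853 kg/m³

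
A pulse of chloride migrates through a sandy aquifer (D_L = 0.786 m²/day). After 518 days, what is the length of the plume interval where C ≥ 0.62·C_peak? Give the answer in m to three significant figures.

The plume is Gaussian with σ = √(2Dt) = √(2 × 0.786 × 518) = 28.54 m.
C/C_peak = exp(−Δx²/(2σ²)) = 0.62 ⇒ Δx = σ·√(−2 ln 0.62) = 28.54 × 0.9778 = 27.91 m.
Width = 2Δx = 55.8 m.

55.8 m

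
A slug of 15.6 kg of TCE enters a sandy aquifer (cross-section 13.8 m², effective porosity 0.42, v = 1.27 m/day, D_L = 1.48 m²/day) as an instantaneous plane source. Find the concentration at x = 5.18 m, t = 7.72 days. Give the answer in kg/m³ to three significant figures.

0.141 kg/m³

For an instantaneous plane source, C(x,t) = M/(n_e·A·√(4πDt)) · exp(−(x−vt)²/(4Dt)), with n_e·A the pore (flow) area.
Plume center vt = 1.27 × 7.72 = 9.8044 m, so the well at 5.18 m is 4.6244 m upgradient of the peak.
√(4πDt) = 11.98 m, giving peak height M/(n_e·A·√(4πDt)) = 15.6/(0.42 × 13.8 × 11.98) = 0.2247 kg/m³.
(x−vt)²/(4Dt) = (-4.6244)²/(4 × 1.48 × 7.72) = 0.4679; exp(−0.4679) = 0.6263.
C = 0.2247 × 0.6263 = 0.141 kg/m³.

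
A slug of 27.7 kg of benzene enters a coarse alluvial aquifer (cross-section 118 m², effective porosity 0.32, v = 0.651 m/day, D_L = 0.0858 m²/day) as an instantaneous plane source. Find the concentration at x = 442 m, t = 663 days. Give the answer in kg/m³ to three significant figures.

For an instantaneous plane source, C(x,t) = M/(n_e·A·√(4πDt)) · exp(−(x−vt)²/(4Dt)), with n_e·A the pore (flow) area.
Plume center vt = 0.651 × 663 = 431.613 m, so the well at 442 m is 10.387 m downgradient of the peak.
√(4πDt) = 26.74 m, giving peak height M/(n_e·A·√(4πDt)) = 27.7/(0.32 × 118 × 26.74) = 0.02743 kg/m³.
(x−vt)²/(4Dt) = (10.387)²/(4 × 0.0858 × 663) = 0.4742; exp(−0.4742) = 0.6224.
C = 0.02743 × 0.6224 = 0.0171 kg/m³.

0.0171 kg/m³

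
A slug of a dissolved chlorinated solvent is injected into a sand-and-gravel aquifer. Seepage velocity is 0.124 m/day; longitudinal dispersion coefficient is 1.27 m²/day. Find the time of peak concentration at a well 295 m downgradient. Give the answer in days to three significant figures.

2300 days

For the 1D instantaneous-source solution, setting ∂C/∂t = 0 at fixed x gives v²t² + 2Dt − x² = 0, so t = (√(D² + v²x²) − D)/v².
√(D² + v²x²) = √(1.27² + 0.124² × 295²) = 36.60; v² = 0.015376.
t = (36.60 − 1.27)/0.015376 = 2300 days (vs. the pure-advection estimate x/v = 2380 d).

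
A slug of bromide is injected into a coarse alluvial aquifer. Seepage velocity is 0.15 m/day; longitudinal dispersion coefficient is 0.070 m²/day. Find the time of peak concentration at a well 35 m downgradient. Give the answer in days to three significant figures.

230 days

For the 1D instantaneous-source solution, setting ∂C/∂t = 0 at fixed x gives v²t² + 2Dt − x² = 0, so t = (√(D² + v²x²) − D)/v².
√(D² + v²x²) = √(0.070² + 0.15² × 35²) = 5.250; v² = 0.0225.
t = (5.250 − 0.070)/0.0225 = 230 days (vs. the pure-advection estimate x/v = 233 d).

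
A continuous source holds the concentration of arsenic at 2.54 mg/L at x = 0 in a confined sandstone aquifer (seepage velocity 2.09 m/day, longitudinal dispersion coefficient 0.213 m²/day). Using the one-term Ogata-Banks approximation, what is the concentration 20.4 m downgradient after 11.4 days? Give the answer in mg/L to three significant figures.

For a continuous step input, C/C₀ ≈ ½·erfc((x−vt)/(2√(Dt))).
vt = 2.09 × 11.4 = 23.826 m and 2√(Dt) = 2√(0.213 × 11.4) = 3.117 m.
Argument (x−vt)/(2√(Dt)) = (20.4 − 23.826)/3.117 = -1.099; ½·erfc(-1.099) = 0.9399.
C = 2.54 × 0.9399 = 2.39 mg/L.

2.39 mg/L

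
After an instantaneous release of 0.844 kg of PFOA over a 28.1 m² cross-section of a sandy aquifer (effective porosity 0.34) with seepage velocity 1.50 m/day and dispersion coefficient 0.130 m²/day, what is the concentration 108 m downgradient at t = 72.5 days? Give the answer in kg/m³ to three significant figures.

0.00800 kg/m³

For an instantaneous plane source, C(x,t) = M/(n_e·A·√(4πDt)) · exp(−(x−vt)²/(4Dt)), with n_e·A the pore (flow) area.
Plume center vt = 1.50 × 72.5 = 108.75 m, so the well at 108 m is 0.75 m upgradient of the peak.
√(4πDt) = 10.88 m, giving peak height M/(n_e·A·√(4πDt)) = 0.844/(0.34 × 28.1 × 10.88) = 0.008119 kg/m³.
(x−vt)²/(4Dt) = (-0.75)²/(4 × 0.130 × 72.5) = 0.01492; exp(−0.01492) = 0.9852.
C = 0.008119 × 0.9852 = 0.00800 kg/m³.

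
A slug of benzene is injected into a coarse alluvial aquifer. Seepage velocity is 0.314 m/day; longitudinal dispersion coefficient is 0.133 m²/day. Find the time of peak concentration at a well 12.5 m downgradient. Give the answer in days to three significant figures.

38.5 days

For the 1D instantaneous-source solution, setting ∂C/∂t = 0 at fixed x gives v²t² + 2Dt − x² = 0, so t = (√(D² + v²x²) − D)/v².
√(D² + v²x²) = √(0.133² + 0.314² × 12.5²) = 3.927; v² = 0.098596.
t = (3.927 − 0.133)/0.098596 = 38.5 days (vs. the pure-advection estimate x/v = 39.8 d).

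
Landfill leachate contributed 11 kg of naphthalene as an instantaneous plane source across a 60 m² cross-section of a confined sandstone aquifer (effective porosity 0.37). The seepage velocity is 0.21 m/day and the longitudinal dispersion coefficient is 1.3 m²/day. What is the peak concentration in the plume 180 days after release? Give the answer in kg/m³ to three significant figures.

The peak of an instantaneous 1D plume sits at x = vt; there the Gaussian factor is 1 and C_max = M/(n_e·A·√(4πDt)), where n_e·A is the pore area the mass is dissolved in.
√(4πDt) = √(4π × 1.3 × 180) = 54.23 m, so C_max = 11/(0.37 × 60 × 54.23) = 0.00914 kg/m³.

0.00914 kg/m³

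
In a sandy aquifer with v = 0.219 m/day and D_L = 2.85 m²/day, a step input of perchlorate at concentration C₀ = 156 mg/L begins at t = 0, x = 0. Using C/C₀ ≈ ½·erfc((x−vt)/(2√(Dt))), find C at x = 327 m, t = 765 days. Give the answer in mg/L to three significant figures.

For a continuous step input, C/C₀ ≈ ½·erfc((x−vt)/(2√(Dt))).
vt = 0.219 × 765 = 167.535 m and 2√(Dt) = 2√(2.85 × 765) = 93.39 m.
Argument (x−vt)/(2√(Dt)) = (327 − 167.535)/93.39 = 1.708; ½·erfc(1.708) = 0.007857.
C = 156 × 0.007857 = 1.23 mg/L.

1.23 mg/L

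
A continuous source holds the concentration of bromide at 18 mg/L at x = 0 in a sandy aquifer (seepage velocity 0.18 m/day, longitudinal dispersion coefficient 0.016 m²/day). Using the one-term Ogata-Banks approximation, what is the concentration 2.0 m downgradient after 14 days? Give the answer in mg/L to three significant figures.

For a continuous step input, C/C₀ ≈ ½·erfc((x−vt)/(2√(Dt))).
vt = 0.18 × 14 = 2.52 m and 2√(Dt) = 2√(0.016 × 14) = 0.9466 m.
Argument (x−vt)/(2√(Dt)) = (2.0 − 2.52)/0.9466 = -0.5493; ½·erfc(-0.5493) = 0.7814.
C = 18 × 0.7814 = 14.1 mg/L.

14.1 mg/L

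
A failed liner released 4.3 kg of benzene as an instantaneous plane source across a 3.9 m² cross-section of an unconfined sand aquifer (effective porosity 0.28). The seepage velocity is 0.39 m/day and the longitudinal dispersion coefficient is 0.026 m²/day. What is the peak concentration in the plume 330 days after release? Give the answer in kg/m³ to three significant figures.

The peak of an instantaneous 1D plume sits at x = vt; there the Gaussian factor is 1 and C_max = M/(n_e·A·√(4πDt)), where n_e·A is the pore area the mass is dissolved in.
√(4πDt) = √(4π × 0.026 × 330) = 10.38 m, so C_max = 4.3/(0.28 × 3.9 × 10.38) = 0.379 kg/m³.

0.379 kg/m³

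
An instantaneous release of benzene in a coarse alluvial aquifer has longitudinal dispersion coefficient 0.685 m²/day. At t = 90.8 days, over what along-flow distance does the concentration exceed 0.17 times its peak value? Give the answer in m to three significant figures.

The plume is Gaussian with σ = √(2Dt) = √(2 × 0.685 × 90.8) = 11.15 m.
C/C_peak = exp(−Δx²/(2σ²)) = 0.17 ⇒ Δx = σ·√(−2 ln 0.17) = 11.15 × 1.883 = 21.00 m.
Width = 2Δx = 42.0 m.

42.0 m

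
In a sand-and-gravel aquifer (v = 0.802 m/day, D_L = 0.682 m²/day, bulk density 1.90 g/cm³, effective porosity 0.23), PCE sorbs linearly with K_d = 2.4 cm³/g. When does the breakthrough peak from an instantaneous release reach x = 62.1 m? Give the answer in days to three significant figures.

1590 days

Retardation factor R = 1 + ρ_b·K_d/n = 1 + 1.90 × 2.4/0.23 = 20.83.
Sorption retards both mechanisms: v_R = v/R = 0.03850 m/day, D_R = D/R = 0.03274 m²/day.
Peak time from v_R²t² + 2D_R t − x² = 0: t = (√(D_R² + v_R²x²) − D_R)/v_R².
√(D_R² + v_R²x²) = √(0.03274² + 0.03850² × 62.1²) = 2.391; v_R² = 0.001482.
t = (2.391 − 0.03274)/0.001482 = 1590 days.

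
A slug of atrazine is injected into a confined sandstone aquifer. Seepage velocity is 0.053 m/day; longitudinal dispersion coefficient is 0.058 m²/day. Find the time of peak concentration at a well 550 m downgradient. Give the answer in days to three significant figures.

For the 1D instantaneous-source solution, setting ∂C/∂t = 0 at fixed x gives v²t² + 2Dt − x² = 0, so t = (√(D² + v²x²) − D)/v².
√(D² + v²x²) = √(0.058² + 0.053² × 550²) = 29.15; v² = 0.002809.
t = (29.15 − 0.058)/0.002809 = 10400 days (vs. the pure-advection estimate x/v = 10400 d).

10400 days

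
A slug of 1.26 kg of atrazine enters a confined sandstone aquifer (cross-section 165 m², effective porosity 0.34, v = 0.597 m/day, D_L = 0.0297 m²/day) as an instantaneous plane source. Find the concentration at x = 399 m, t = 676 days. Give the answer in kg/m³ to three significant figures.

0.00109 kg/m³

For an instantaneous plane source, C(x,t) = M/(n_e·A·√(4πDt)) · exp(−(x−vt)²/(4Dt)), with n_e·A the pore (flow) area.
Plume center vt = 0.597 × 676 = 403.572 m, so the well at 399 m is 4.572 m upgradient of the peak.
√(4πDt) = 15.88 m, giving peak height M/(n_e·A·√(4πDt)) = 1.26/(0.34 × 165 × 15.88) = 0.001414 kg/m³.
(x−vt)²/(4Dt) = (-4.572)²/(4 × 0.0297 × 676) = 0.2603; exp(−0.2603) = 0.7708.
C = 0.001414 × 0.7708 = 0.00109 kg/m³.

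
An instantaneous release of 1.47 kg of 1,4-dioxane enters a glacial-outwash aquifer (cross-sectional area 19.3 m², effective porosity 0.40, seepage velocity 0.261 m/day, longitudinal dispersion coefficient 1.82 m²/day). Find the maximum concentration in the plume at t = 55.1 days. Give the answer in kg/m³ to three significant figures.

0.00536 kg/m³

The peak of an instantaneous 1D plume sits at x = vt; there the Gaussian factor is 1 and C_max = M/(n_e·A·√(4πDt)), where n_e·A is the pore area the mass is dissolved in.
√(4πDt) = √(4π × 1.82 × 55.1) = 35.50 m, so C_max = 1.47/(0.40 × 19.3 × 35.50) = 0.00536 kg/m³.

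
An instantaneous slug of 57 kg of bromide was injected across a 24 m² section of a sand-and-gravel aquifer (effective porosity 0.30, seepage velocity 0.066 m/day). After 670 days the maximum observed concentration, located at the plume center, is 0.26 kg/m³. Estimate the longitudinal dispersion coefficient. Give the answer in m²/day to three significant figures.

0.110 m²/day

At the plume center C_max = M/(n_e·A·√(4πDt)), so D = M²/(4πt·(n_e·A·C_max)²).
n_e·A·C_max = 0.30 × 24 × 0.26 = 1.872 kg/m.
D = 57²/(4π × 670 × 1.872²) = 0.110 m²/day.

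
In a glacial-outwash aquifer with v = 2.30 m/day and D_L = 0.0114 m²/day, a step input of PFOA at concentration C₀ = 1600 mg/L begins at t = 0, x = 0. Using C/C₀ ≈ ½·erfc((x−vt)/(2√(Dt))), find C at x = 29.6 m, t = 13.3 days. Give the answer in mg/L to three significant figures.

1540 mg/L

For a continuous step input, C/C₀ ≈ ½·erfc((x−vt)/(2√(Dt))).
vt = 2.30 × 13.3 = 30.59 m and 2√(Dt) = 2√(0.0114 × 13.3) = 0.7788 m.
Argument (x−vt)/(2√(Dt)) = (29.6 − 30.59)/0.7788 = -1.271; ½·erfc(-1.271) = 0.9639.
C = 1600 × 0.9639 = 1540 mg/L.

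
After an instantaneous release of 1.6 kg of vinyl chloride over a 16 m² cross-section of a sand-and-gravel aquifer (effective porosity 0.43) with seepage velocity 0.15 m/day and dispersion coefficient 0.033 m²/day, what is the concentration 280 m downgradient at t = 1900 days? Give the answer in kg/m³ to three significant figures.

For an instantaneous plane source, C(x,t) = M/(n_e·A·√(4πDt)) · exp(−(x−vt)²/(4Dt)), with n_e·A the pore (flow) area.
Plume center vt = 0.15 × 1900 = 285 m, so the well at 280 m is 5 m upgradient of the peak.
√(4πDt) = 28.07 m, giving peak height M/(n_e·A·√(4πDt)) = 1.6/(0.43 × 16 × 28.07) = 0.008285 kg/m³.
(x−vt)²/(4Dt) = (-5)²/(4 × 0.033 × 1900) = 0.09968; exp(−0.09968) = 0.9051.
C = 0.008285 × 0.9051 = 0.00750 kg/m³.

0.00750 kg/m³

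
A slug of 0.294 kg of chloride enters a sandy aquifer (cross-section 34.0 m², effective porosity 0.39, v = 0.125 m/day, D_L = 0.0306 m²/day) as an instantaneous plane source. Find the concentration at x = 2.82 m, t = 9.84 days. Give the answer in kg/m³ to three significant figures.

For an instantaneous plane source, C(x,t) = M/(n_e·A·√(4πDt)) · exp(−(x−vt)²/(4Dt)), with n_e·A the pore (flow) area.
Plume center vt = 0.125 × 9.84 = 1.23 m, so the well at 2.82 m is 1.59 m downgradient of the peak.
√(4πDt) = 1.945 m, giving peak height M/(n_e·A·√(4πDt)) = 0.294/(0.39 × 34.0 × 1.945) = 0.01140 kg/m³.
(x−vt)²/(4Dt) = (1.59)²/(4 × 0.0306 × 9.84) = 2.099; exp(−2.099) = 0.1226.
C = 0.01140 × 0.1226 = 0.00140 kg/m³.

0.00140 kg/m³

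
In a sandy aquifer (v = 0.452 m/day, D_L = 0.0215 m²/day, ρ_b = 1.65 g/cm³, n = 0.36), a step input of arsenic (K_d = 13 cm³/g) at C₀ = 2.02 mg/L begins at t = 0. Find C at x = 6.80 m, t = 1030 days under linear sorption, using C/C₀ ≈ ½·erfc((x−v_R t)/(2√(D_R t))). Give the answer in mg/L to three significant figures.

Retardation factor R = 1 + ρ_b·K_d/n = 1 + 1.65 × 13/0.36 = 60.58.
Sorption retards both mechanisms: v_R = v/R = 0.007461 m/day, D_R = D/R = 0.0003549 m²/day.
v_R·t = 0.007461 × 1030 = 7.68483 m; 2√(D_R t) = 1.209 m; argument = (6.80 − 7.68483)/1.209 = -0.7319.
C = C₀ × ½·erfc(-0.7319) = 2.02 × 0.8497 = 1.72 mg/L.

1.72 mg/L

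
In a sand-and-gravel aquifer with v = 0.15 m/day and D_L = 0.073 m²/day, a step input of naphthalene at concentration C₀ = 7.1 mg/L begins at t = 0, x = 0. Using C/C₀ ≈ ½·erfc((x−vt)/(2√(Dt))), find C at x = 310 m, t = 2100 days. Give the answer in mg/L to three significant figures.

4.35 mg/L

For a continuous step input, C/C₀ ≈ ½·erfc((x−vt)/(2√(Dt))).
vt = 0.15 × 2100 = 315 m and 2√(Dt) = 2√(0.073 × 2100) = 24.76 m.
Argument (x−vt)/(2√(Dt)) = (310 − 315)/24.76 = -0.2019; ½·erfc(-0.2019) = 0.6124.
C = 7.1 × 0.6124 = 4.35 mg/L.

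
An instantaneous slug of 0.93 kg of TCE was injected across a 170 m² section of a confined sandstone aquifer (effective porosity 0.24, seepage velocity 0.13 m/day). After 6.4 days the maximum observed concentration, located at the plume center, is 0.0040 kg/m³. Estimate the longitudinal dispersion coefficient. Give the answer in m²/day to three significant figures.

At the plume center C_max = M/(n_e·A·√(4πDt)), so D = M²/(4πt·(n_e·A·C_max)²).
n_e·A·C_max = 0.24 × 170 × 0.0040 = 0.1632 kg/m.
D = 0.93²/(4π × 6.4 × 0.1632²) = 0.404 m²/day.

0.404 m²/day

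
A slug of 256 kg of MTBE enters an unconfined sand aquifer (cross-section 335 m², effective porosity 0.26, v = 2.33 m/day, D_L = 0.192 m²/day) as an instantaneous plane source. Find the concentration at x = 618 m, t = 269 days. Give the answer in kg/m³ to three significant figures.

0.0795 kg/m³

For an instantaneous plane source, C(x,t) = M/(n_e·A·√(4πDt)) · exp(−(x−vt)²/(4Dt)), with n_e·A the pore (flow) area.
Plume center vt = 2.33 × 269 = 626.77 m, so the well at 618 m is 8.77 m upgradient of the peak.
√(4πDt) = 25.48 m, giving peak height M/(n_e·A·√(4πDt)) = 256/(0.26 × 335 × 25.48) = 0.1154 kg/m³.
(x−vt)²/(4Dt) = (-8.77)²/(4 × 0.192 × 269) = 0.3723; exp(−0.3723) = 0.6891.
C = 0.1154 × 0.6891 = 0.0795 kg/m³.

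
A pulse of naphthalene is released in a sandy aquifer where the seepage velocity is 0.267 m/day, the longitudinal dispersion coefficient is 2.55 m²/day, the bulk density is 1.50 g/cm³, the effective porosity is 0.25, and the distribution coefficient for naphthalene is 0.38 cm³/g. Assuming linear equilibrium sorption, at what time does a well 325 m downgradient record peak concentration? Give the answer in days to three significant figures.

3880 days

Retardation factor R = 1 + ρ_b·K_d/n = 1 + 1.50 × 0.38/0.25 = 3.280.
Sorption retards both mechanisms: v_R = v/R = 0.08140 m/day, D_R = D/R = 0.7774 m²/day.
Peak time from v_R²t² + 2D_R t − x² = 0: t = (√(D_R² + v_R²x²) − D_R)/v_R².
√(D_R² + v_R²x²) = √(0.7774² + 0.08140² × 325²) = 26.47; v_R² = 0.006626.
t = (26.47 − 0.7774)/0.006626 = 3880 days.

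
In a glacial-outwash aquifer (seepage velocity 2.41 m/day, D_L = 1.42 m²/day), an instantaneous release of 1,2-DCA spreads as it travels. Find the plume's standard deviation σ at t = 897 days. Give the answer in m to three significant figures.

Dispersive spreading gives a Gaussian with σ² = 2Dt; advection only shifts the center.
σ = √(2 × 1.42 × 897) = 50.5 m.

50.5 m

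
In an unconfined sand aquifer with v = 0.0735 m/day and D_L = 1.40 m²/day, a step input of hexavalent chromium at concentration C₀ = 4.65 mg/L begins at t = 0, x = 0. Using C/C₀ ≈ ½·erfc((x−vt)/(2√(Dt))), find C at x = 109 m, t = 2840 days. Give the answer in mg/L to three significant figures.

4.04 mg/L

For a continuous step input, C/C₀ ≈ ½·erfc((x−vt)/(2√(Dt))).
vt = 0.0735 × 2840 = 208.74 m and 2√(Dt) = 2√(1.40 × 2840) = 126.1 m.
Argument (x−vt)/(2√(Dt)) = (109 − 208.74)/126.1 = -0.7910; ½·erfc(-0.7910) = 0.8684.
C = 4.65 × 0.8684 = 4.04 mg/L.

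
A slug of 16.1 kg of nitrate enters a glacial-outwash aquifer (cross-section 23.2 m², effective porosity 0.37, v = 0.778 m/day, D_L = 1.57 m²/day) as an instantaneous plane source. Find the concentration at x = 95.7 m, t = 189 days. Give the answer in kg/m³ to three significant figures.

0.00333 kg/m³

For an instantaneous plane source, C(x,t) = M/(n_e·A·√(4πDt)) · exp(−(x−vt)²/(4Dt)), with n_e·A the pore (flow) area.
Plume center vt = 0.778 × 189 = 147.042 m, so the well at 95.7 m is 51.342 m upgradient of the peak.
√(4πDt) = 61.06 m, giving peak height M/(n_e·A·√(4πDt)) = 16.1/(0.37 × 23.2 × 61.06) = 0.03072 kg/m³.
(x−vt)²/(4Dt) = (-51.342)²/(4 × 1.57 × 189) = 2.221; exp(−2.221) = 0.1085.
C = 0.03072 × 0.1085 = 0.00333 kg/m³.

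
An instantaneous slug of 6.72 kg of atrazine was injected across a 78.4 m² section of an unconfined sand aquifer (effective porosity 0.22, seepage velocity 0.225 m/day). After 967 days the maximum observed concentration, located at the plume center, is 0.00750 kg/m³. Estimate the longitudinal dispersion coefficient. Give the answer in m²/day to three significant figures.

At the plume center C_max = M/(n_e·A·√(4πDt)), so D = M²/(4πt·(n_e·A·C_max)²).
n_e·A·C_max = 0.22 × 78.4 × 0.00750 = 0.1294 kg/m.
D = 6.72²/(4π × 967 × 0.1294²) = 0.222 m²/day.

0.222 m²/day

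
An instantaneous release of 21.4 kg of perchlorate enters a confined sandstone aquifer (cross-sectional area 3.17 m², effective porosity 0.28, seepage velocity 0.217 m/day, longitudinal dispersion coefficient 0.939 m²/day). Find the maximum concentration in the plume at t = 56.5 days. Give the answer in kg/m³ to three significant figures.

0.934 kg/m³

The peak of an instantaneous 1D plume sits at x = vt; there the Gaussian factor is 1 and C_max = M/(n_e·A·√(4πDt)), where n_e·A is the pore area the mass is dissolved in.
√(4πDt) = √(4π × 0.939 × 56.5) = 25.82 m, so C_max = 21.4/(0.28 × 3.17 × 25.82) = 0.934 kg/m³.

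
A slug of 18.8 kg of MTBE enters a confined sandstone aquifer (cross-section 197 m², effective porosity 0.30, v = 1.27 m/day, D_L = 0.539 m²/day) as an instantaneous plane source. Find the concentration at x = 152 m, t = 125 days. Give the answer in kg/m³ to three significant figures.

0.00923 kg/m³

For an instantaneous plane source, C(x,t) = M/(n_e·A·√(4πDt)) · exp(−(x−vt)²/(4Dt)), with n_e·A the pore (flow) area.
Plume center vt = 1.27 × 125 = 158.75 m, so the well at 152 m is 6.75 m upgradient of the peak.
√(4πDt) = 29.10 m, giving peak height M/(n_e·A·√(4πDt)) = 18.8/(0.30 × 197 × 29.10) = 0.01093 kg/m³.
(x−vt)²/(4Dt) = (-6.75)²/(4 × 0.539 × 125) = 0.1691; exp(−0.1691) = 0.8444.
C = 0.01093 × 0.8444 = 0.00923 kg/m³.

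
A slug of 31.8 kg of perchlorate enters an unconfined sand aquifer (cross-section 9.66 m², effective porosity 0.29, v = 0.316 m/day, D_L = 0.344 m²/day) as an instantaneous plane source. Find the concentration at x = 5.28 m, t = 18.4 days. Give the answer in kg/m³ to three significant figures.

1.26 kg/m³

For an instantaneous plane source, C(x,t) = M/(n_e·A·√(4πDt)) · exp(−(x−vt)²/(4Dt)), with n_e·A the pore (flow) area.
Plume center vt = 0.316 × 18.4 = 5.8144 m, so the well at 5.28 m is 0.5344 m upgradient of the peak.
√(4πDt) = 8.919 m, giving peak height M/(n_e·A·√(4πDt)) = 31.8/(0.29 × 9.66 × 8.919) = 1.273 kg/m³.
(x−vt)²/(4Dt) = (-0.5344)²/(4 × 0.344 × 18.4) = 0.01128; exp(−0.01128) = 0.9888.
C = 1.273 × 0.9888 = 1.26 kg/m³.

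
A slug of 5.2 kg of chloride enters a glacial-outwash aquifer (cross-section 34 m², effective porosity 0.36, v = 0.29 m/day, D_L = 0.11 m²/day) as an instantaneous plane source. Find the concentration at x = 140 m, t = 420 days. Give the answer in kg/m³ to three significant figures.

0.00294 kg/m³

For an instantaneous plane source, C(x,t) = M/(n_e·A·√(4πDt)) · exp(−(x−vt)²/(4Dt)), with n_e·A the pore (flow) area.
Plume center vt = 0.29 × 420 = 121.8 m, so the well at 140 m is 18.2 m downgradient of the peak.
√(4πDt) = 24.09 m, giving peak height M/(n_e·A·√(4πDt)) = 5.2/(0.36 × 34 × 24.09) = 0.01764 kg/m³.
(x−vt)²/(4Dt) = (18.2)²/(4 × 0.11 × 420) = 1.792; exp(−1.792) = 0.1666.
C = 0.01764 × 0.1666 = 0.00294 kg/m³.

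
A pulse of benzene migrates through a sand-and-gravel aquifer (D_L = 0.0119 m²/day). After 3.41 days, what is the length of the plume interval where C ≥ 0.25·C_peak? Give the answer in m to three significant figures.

The plume is Gaussian with σ = √(2Dt) = √(2 × 0.0119 × 3.41) = 0.2849 m.
C/C_peak = exp(−Δx²/(2σ²)) = 0.25 ⇒ Δx = σ·√(−2 ln 0.25) = 0.2849 × 1.665 = 0.4744 m.
Width = 2Δx = 0.949 m.

0.949 m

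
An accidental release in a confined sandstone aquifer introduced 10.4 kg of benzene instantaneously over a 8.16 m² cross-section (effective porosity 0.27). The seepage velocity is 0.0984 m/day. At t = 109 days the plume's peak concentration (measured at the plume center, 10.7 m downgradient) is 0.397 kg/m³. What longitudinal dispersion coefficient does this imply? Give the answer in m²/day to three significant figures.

0.103 m²/day

At the plume center C_max = M/(n_e·A·√(4πDt)), so D = M²/(4πt·(n_e·A·C_max)²).
n_e·A·C_max = 0.27 × 8.16 × 0.397 = 0.8747 kg/m.
D = 10.4²/(4π × 109 × 0.8747²) = 0.103 m²/day.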